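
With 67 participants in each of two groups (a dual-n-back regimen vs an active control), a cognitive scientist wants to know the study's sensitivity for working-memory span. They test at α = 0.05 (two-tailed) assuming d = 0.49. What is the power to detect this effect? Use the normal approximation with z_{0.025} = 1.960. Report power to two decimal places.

power ≈ 0.81

For two equal groups, power = Φ(d·√(n/2) − z_{α/2}).
d·√(n/2) = 0.49 × √(67/2) = 0.49 × 5.788 = 2.836.
z_β = 2.836 − 1.960 = 0.876.
Power = Φ(0.876) = 0.810.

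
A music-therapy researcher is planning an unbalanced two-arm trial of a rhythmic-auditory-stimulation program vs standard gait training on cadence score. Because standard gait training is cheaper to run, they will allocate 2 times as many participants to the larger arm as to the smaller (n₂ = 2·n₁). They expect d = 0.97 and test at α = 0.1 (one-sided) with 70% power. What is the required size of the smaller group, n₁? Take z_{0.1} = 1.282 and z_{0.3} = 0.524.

With allocation ratio k = n₂/n₁ = 2, Var(x̄₁−x̄₂) = σ²(1/n₁ + 1/(k·n₁)) = σ²·(k+1)/(k·n₁).
So n₁ = (1 + 1/k)·((z_{α} + z_β)/d)² = 1.500 × (1.806/0.97)².
n₁ = 1.500 × 3.47 = 5.2.
Round up: n₁ = 6, giving n₂ = 2 × 6 = 12.

n₁ = 6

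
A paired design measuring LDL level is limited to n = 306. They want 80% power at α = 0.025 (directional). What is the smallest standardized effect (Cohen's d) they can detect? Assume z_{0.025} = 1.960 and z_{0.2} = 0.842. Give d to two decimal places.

d_min ≈ 0.16

For a single sample (or paired design) of n = 306: d_min = (z_{α} + z_β)/√n.
z-sum = 1.960 + 0.842 = 2.802.
d_min = 2.802 / √306 = 2.802 / 17.493 = 0.160.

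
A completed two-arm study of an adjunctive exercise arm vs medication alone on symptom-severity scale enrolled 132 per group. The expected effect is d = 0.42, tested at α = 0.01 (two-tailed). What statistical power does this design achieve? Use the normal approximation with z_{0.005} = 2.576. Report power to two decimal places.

power ≈ 0.80

For two equal groups, power = Φ(d·√(n/2) − z_{α/2}).
d·√(n/2) = 0.42 × √(132/2) = 0.42 × 8.124 = 3.412.
z_β = 3.412 − 2.576 = 0.836.
Power = Φ(0.836) = 0.798.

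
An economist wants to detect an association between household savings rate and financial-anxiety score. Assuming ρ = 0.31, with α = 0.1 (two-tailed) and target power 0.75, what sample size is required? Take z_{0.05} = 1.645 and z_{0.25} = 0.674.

Fisher's z: C = ½·ln((1+r)/(1−r)) = ½·ln(1.8986) = 0.3205.
n = ((z_{α/2} + z_β)/C)² + 3.
(1.645 + 0.674) / 0.3205 = 2.319 / 0.3205 = 7.236.
n = 7.236² + 3 = 52.35 + 3 = 55.4.
Round up.

n = 56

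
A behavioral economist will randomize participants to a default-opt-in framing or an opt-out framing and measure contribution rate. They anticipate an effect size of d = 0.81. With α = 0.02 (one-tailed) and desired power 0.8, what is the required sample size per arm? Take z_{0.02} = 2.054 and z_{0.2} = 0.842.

For two independent groups with equal n: n = 2·((z_{α} + z_β) / d)².
z_{α} + z_β = 2.054 + 0.842 = 2.896.
n = 2 × (2.896 / 0.81)² = 2 × 3.575² = 2 × 12.78 = 25.6.
Round up to the next whole participant.

n = 26 per group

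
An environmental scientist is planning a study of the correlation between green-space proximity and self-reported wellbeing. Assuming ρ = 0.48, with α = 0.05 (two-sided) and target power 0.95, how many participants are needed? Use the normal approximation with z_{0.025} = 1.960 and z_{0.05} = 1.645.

Fisher's z: C = ½·ln((1+r)/(1−r)) = ½·ln(2.8462) = 0.5230.
n = ((z_{α/2} + z_β)/C)² + 3.
(1.960 + 1.645) / 0.5230 = 3.605 / 0.5230 = 6.893.
n = 6.893² + 3 = 47.51 + 3 = 50.5.
Round up.

n = 51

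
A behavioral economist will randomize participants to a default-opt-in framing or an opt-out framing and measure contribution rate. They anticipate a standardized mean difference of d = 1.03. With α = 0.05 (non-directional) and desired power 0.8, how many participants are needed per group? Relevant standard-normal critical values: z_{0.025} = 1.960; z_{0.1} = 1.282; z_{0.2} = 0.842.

n = 15 per group

For two independent groups with equal n: n = 2·((z_{α/2} + z_β) / d)².
z_{α/2} + z_β = 1.960 + 0.842 = 2.802.
n = 2 × (2.802 / 1.03)² = 2 × 2.720² = 2 × 7.40 = 14.8.
Round up to the next whole participant.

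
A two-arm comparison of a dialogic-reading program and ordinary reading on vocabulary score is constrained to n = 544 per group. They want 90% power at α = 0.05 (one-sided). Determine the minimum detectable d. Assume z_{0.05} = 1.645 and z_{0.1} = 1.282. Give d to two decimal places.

For two independent groups of n = 544 each: d_min = (z_{α} + z_β)·√(2/n).
z-sum = 1.645 + 1.282 = 2.927.
d_min = 2.927 × √(2/544) = 2.927 × 0.0606 = 0.177.

d_min ≈ 0.18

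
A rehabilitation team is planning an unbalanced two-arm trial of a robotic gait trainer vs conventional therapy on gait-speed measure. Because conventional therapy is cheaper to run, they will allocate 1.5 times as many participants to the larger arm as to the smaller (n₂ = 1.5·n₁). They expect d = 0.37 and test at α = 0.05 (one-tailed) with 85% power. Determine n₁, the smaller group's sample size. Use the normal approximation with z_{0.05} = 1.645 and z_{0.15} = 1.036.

With allocation ratio k = n₂/n₁ = 1.5, Var(x̄₁−x̄₂) = σ²(1/n₁ + 1/(k·n₁)) = σ²·(k+1)/(k·n₁).
So n₁ = (1 + 1/k)·((z_{α} + z_β)/d)² = 1.667 × (2.681/0.37)².
n₁ = 1.667 × 52.50 = 87.5.
Round up: n₁ = 88, giving n₂ = 1.5 × 88 = 132.

n₁ = 88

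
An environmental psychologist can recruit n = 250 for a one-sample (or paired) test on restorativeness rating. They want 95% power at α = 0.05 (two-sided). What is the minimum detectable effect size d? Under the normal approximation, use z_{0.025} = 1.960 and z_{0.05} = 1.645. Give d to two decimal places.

For a single sample (or paired design) of n = 250: d_min = (z_{α/2} + z_β)/√n.
z-sum = 1.960 + 1.645 = 3.605.
d_min = 3.605 / √250 = 3.605 / 15.811 = 0.228.

d_min ≈ 0.23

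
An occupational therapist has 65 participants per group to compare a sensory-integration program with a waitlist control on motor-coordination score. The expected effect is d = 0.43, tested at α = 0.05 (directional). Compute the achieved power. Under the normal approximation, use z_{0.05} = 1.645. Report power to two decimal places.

For two equal groups, power = Φ(d·√(n/2) − z_{α}).
d·√(n/2) = 0.43 × √(65/2) = 0.43 × 5.701 = 2.451.
z_β = 2.451 − 1.645 = 0.806.
Power = Φ(0.806) = 0.790.

power ≈ 0.79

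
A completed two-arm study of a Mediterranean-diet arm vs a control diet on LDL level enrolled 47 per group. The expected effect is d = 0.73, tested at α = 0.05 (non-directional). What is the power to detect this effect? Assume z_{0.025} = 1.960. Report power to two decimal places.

For two equal groups, power = Φ(d·√(n/2) − z_{α/2}).
d·√(n/2) = 0.73 × √(47/2) = 0.73 × 4.848 = 3.539.
z_β = 3.539 − 1.960 = 1.579.
Power = Φ(1.579) = 0.943.

power ≈ 0.94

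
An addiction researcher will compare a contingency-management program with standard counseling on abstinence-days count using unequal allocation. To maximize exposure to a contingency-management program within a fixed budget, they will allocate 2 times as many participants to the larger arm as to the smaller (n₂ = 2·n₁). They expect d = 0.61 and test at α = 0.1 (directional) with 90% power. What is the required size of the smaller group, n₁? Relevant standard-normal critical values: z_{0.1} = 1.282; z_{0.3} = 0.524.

n₁ = 27

With allocation ratio k = n₂/n₁ = 2, Var(x̄₁−x̄₂) = σ²(1/n₁ + 1/(k·n₁)) = σ²·(k+1)/(k·n₁).
So n₁ = (1 + 1/k)·((z_{α} + z_β)/d)² = 1.500 × (2.564/0.61)².
n₁ = 1.500 × 17.67 = 26.5.
Round up: n₁ = 27, giving n₂ = 2 × 27 = 54.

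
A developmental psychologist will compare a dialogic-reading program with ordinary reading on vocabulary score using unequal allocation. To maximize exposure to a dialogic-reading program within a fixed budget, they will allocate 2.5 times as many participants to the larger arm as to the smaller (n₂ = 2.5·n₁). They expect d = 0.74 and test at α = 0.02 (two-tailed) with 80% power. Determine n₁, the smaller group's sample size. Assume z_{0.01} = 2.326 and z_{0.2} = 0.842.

n₁ = 26

With allocation ratio k = n₂/n₁ = 2.5, Var(x̄₁−x̄₂) = σ²(1/n₁ + 1/(k·n₁)) = σ²·(k+1)/(k·n₁).
So n₁ = (1 + 1/k)·((z_{α/2} + z_β)/d)² = 1.400 × (3.168/0.74)².
n₁ = 1.400 × 18.33 = 25.7.
Round up: n₁ = 26, giving n₂ = 2.5 × 26 = 65.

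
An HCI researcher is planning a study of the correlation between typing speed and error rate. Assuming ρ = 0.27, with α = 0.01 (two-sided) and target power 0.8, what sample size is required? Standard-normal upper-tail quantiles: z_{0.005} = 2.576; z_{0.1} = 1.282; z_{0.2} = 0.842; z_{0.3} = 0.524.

Fisher's z: C = ½·ln((1+r)/(1−r)) = ½·ln(1.7397) = 0.2769.
n = ((z_{α/2} + z_β)/C)² + 3.
(2.576 + 0.842) / 0.2769 = 3.418 / 0.2769 = 12.344.
n = 12.344² + 3 = 152.37 + 3 = 155.4.
Round up.

n = 156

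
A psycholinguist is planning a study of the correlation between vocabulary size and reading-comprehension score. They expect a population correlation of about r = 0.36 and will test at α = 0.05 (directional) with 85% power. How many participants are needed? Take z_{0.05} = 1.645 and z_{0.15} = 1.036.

Fisher's z: C = ½·ln((1+r)/(1−r)) = ½·ln(2.1250) = 0.3769.
n = ((z_{α} + z_β)/C)² + 3.
(1.645 + 1.036) / 0.3769 = 2.681 / 0.3769 = 7.113.
n = 7.113² + 3 = 50.60 + 3 = 53.6.
Round up.

n = 54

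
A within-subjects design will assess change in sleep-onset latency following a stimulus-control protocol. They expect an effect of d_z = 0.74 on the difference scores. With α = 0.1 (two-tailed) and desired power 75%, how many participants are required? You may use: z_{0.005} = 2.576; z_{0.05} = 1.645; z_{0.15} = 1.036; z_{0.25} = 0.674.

n = 10 pairs

For a paired (one-sample on differences) test: n = ((z_{α/2} + z_β) / d)².
z_{α/2} + z_β = 1.645 + 0.674 = 2.319.
n = (2.319 / 0.74)² = 3.134² = 9.82.
Round up.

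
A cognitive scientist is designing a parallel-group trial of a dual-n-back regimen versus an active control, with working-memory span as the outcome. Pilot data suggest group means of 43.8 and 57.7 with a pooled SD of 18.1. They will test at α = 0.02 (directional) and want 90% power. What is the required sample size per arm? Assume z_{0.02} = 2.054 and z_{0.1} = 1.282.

Cohen's d = |M₁ − M₂| / SD_pooled = |43.8 − 57.7| / 18.1 = 13.9 / 18.1 = 0.768.
For two independent groups with equal n: n = 2·((z_{α} + z_β) / d)².
z_{α} + z_β = 2.054 + 1.282 = 3.336.
n = 2 × (3.336 / 0.768)² = 2 × 4.344² = 2 × 18.87 = 37.7.
Round up to the next whole participant.

n = 38 per group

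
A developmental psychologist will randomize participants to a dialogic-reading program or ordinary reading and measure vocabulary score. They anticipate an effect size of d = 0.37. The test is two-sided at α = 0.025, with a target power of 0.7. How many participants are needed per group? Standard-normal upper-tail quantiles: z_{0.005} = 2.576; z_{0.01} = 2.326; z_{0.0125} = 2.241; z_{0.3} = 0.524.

n = 112 per group

For two independent groups with equal n: n = 2·((z_{α/2} + z_β) / d)².
z_{α/2} + z_β = 2.241 + 0.524 = 2.765.
n = 2 × (2.765 / 0.37)² = 2 × 7.473² = 2 × 55.85 = 111.7.
Round up to the next whole participant.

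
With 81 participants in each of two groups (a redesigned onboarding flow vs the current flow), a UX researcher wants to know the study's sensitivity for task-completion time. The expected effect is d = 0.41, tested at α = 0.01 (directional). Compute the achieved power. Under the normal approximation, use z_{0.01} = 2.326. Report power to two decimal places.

power ≈ 0.61

For two equal groups, power = Φ(d·√(n/2) − z_{α}).
d·√(n/2) = 0.41 × √(81/2) = 0.41 × 6.364 = 2.609.
z_β = 2.609 − 2.326 = 0.283.
Power = Φ(0.283) = 0.611.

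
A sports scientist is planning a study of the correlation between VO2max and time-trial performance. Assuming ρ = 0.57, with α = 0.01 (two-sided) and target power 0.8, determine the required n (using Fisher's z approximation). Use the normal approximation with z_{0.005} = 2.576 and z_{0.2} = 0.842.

n = 31

Fisher's z: C = ½·ln((1+r)/(1−r)) = ½·ln(3.6512) = 0.6475.
n = ((z_{α/2} + z_β)/C)² + 3.
(2.576 + 0.842) / 0.6475 = 3.418 / 0.6475 = 5.279.
n = 5.279² + 3 = 27.87 + 3 = 30.9.
Round up.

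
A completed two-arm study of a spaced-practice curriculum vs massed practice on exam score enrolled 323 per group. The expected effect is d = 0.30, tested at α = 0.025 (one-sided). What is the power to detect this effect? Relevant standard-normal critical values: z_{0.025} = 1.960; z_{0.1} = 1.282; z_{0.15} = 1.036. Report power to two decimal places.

power ≈ 0.97

For two equal groups, power = Φ(d·√(n/2) − z_{α}).
d·√(n/2) = 0.30 × √(323/2) = 0.30 × 12.708 = 3.812.
z_β = 3.812 − 1.960 = 1.852.
Power = Φ(1.852) = 0.968.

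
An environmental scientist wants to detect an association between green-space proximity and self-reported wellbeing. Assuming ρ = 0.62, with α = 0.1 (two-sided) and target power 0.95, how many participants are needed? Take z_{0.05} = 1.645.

n = 24

Fisher's z: C = ½·ln((1+r)/(1−r)) = ½·ln(4.2632) = 0.7250.
n = ((z_{α/2} + z_β)/C)² + 3.
(1.645 + 1.645) / 0.7250 = 3.290 / 0.7250 = 4.538.
n = 4.538² + 3 = 20.59 + 3 = 23.6.
Round up.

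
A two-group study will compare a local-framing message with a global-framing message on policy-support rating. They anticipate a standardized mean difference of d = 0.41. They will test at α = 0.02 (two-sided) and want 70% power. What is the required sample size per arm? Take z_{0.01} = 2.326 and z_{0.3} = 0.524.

n = 97 per group

For two independent groups with equal n: n = 2·((z_{α/2} + z_β) / d)².
z_{α/2} + z_β = 2.326 + 0.524 = 2.850.
n = 2 × (2.850 / 0.41)² = 2 × 6.951² = 2 × 48.32 = 96.6.
Round up to the next whole participant.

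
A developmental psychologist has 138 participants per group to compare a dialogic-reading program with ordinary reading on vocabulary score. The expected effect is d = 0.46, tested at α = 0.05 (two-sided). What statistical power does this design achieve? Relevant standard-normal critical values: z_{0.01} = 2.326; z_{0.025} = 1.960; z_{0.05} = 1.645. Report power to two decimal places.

For two equal groups, power = Φ(d·√(n/2) − z_{α/2}).
d·√(n/2) = 0.46 × √(138/2) = 0.46 × 8.307 = 3.821.
z_β = 3.821 − 1.960 = 1.861.
Power = Φ(1.861) = 0.969.

power ≈ 0.97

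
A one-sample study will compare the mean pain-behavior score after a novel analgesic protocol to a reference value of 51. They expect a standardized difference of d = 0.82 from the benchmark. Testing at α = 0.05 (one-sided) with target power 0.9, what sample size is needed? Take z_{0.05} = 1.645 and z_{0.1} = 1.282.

n = 13

For a one-sample test: n = ((z_{α} + z_β) / d)².
z_{α} + z_β = 1.645 + 1.282 = 2.927.
n = (2.927 / 0.82)² = 3.570² = 12.74.
Round up.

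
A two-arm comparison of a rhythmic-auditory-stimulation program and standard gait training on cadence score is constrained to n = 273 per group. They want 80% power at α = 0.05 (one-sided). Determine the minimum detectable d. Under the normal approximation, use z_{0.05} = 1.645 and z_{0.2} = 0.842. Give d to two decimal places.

d_min ≈ 0.21

For two independent groups of n = 273 each: d_min = (z_{α} + z_β)·√(2/n).
z-sum = 1.645 + 0.842 = 2.487.
d_min = 2.487 × √(2/273) = 2.487 × 0.0856 = 0.213.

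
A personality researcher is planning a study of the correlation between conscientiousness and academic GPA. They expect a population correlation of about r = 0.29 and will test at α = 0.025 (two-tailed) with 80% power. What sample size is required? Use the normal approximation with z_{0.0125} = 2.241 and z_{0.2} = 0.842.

n = 110

Fisher's z: C = ½·ln((1+r)/(1−r)) = ½·ln(1.8169) = 0.2986.
n = ((z_{α/2} + z_β)/C)² + 3.
(2.241 + 0.842) / 0.2986 = 3.083 / 0.2986 = 10.325.
n = 10.325² + 3 = 106.60 + 3 = 109.6.
Round up.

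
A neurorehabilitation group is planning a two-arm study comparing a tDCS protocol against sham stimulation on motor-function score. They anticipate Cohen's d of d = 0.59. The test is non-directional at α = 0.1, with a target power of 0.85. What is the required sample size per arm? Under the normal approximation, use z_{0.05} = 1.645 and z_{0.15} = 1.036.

For two independent groups with equal n: n = 2·((z_{α/2} + z_β) / d)².
z_{α/2} + z_β = 1.645 + 1.036 = 2.681.
n = 2 × (2.681 / 0.59)² = 2 × 4.544² = 2 × 20.65 = 41.3.
Round up to the next whole participant.

n = 42 per group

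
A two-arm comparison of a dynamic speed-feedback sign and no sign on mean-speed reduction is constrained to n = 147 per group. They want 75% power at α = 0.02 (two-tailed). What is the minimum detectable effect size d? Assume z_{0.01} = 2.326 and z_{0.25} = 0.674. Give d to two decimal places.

d_min ≈ 0.35

For two independent groups of n = 147 each: d_min = (z_{α/2} + z_β)·√(2/n).
z-sum = 2.326 + 0.674 = 3.000.
d_min = 3.000 × √(2/147) = 3.000 × 0.1166 = 0.350.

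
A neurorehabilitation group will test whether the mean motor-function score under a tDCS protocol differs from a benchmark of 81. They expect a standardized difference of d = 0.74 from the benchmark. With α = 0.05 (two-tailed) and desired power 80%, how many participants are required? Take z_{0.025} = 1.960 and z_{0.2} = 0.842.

n = 15

For a one-sample test: n = ((z_{α/2} + z_β) / d)².
z_{α/2} + z_β = 1.960 + 0.842 = 2.802.
n = (2.802 / 0.74)² = 3.786² = 14.34.
Round up.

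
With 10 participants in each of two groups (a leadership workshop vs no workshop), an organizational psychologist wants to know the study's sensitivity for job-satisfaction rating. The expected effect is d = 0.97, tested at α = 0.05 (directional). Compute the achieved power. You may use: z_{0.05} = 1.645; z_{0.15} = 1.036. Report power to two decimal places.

power ≈ 0.70

For two equal groups, power = Φ(d·√(n/2) − z_{α}).
d·√(n/2) = 0.97 × √(10/2) = 0.97 × 2.236 = 2.169.
z_β = 2.169 − 1.645 = 0.524.
Power = Φ(0.524) = 0.700.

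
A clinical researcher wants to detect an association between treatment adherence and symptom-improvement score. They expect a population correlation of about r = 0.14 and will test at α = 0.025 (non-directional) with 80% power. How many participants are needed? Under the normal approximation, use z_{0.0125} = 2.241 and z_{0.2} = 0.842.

Fisher's z: C = ½·ln((1+r)/(1−r)) = ½·ln(1.3256) = 0.1409.
n = ((z_{α/2} + z_β)/C)² + 3.
(2.241 + 0.842) / 0.1409 = 3.083 / 0.1409 = 21.881.
n = 21.881² + 3 = 478.77 + 3 = 481.8.
Round up.

n = 482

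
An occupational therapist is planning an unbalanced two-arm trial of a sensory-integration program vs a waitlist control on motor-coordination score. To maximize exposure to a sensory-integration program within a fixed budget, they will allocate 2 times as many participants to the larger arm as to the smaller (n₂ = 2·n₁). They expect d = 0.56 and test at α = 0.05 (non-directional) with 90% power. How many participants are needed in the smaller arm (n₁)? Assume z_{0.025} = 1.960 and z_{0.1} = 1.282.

n₁ = 51

With allocation ratio k = n₂/n₁ = 2, Var(x̄₁−x̄₂) = σ²(1/n₁ + 1/(k·n₁)) = σ²·(k+1)/(k·n₁).
So n₁ = (1 + 1/k)·((z_{α/2} + z_β)/d)² = 1.500 × (3.242/0.56)².
n₁ = 1.500 × 33.52 = 50.3.
Round up: n₁ = 51, giving n₂ = 2 × 51 = 102.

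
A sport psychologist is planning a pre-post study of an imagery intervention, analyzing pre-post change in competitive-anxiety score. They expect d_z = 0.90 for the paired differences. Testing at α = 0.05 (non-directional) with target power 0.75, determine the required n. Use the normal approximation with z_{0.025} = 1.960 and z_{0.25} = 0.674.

For a paired (one-sample on differences) test: n = ((z_{α/2} + z_β) / d)².
z_{α/2} + z_β = 1.960 + 0.674 = 2.634.
n = (2.634 / 0.90)² = 2.927² = 8.57.
Round up.

n = 9 pairs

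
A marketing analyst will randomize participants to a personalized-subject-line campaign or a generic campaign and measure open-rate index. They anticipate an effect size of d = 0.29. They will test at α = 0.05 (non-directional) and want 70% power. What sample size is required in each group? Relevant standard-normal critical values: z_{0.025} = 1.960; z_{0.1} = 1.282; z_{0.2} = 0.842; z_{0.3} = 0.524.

n = 147 per group

For two independent groups with equal n: n = 2·((z_{α/2} + z_β) / d)².
z_{α/2} + z_β = 1.960 + 0.524 = 2.484.
n = 2 × (2.484 / 0.29)² = 2 × 8.566² = 2 × 73.37 = 146.7.
Round up to the next whole participant.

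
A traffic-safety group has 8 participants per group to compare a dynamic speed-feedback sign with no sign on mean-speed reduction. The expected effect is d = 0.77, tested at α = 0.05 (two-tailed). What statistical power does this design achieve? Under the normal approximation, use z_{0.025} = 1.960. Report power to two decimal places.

For two equal groups, power = Φ(d·√(n/2) − z_{α/2}).
d·√(n/2) = 0.77 × √(8/2) = 0.77 × 2.000 = 1.540.
z_β = 1.540 − 1.960 = -0.420.
Power = Φ(-0.420) = 0.337.

power ≈ 0.34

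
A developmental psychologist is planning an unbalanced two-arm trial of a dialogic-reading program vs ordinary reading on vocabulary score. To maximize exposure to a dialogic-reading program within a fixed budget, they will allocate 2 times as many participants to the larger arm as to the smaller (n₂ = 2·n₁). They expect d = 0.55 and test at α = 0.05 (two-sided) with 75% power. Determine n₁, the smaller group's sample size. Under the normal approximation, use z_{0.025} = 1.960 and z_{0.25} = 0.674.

n₁ = 35

With allocation ratio k = n₂/n₁ = 2, Var(x̄₁−x̄₂) = σ²(1/n₁ + 1/(k·n₁)) = σ²·(k+1)/(k·n₁).
So n₁ = (1 + 1/k)·((z_{α/2} + z_β)/d)² = 1.500 × (2.634/0.55)².
n₁ = 1.500 × 22.94 = 34.4.
Round up: n₁ = 35, giving n₂ = 2 × 35 = 70.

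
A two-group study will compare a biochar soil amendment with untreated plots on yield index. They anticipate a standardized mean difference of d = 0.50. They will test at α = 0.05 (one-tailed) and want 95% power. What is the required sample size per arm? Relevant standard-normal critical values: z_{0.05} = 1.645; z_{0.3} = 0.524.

n = 87 per group

For two independent groups with equal n: n = 2·((z_{α} + z_β) / d)².
z_{α} + z_β = 1.645 + 1.645 = 3.290.
n = 2 × (3.290 / 0.50)² = 2 × 6.580² = 2 × 43.30 = 86.6.
Round up to the next whole participant.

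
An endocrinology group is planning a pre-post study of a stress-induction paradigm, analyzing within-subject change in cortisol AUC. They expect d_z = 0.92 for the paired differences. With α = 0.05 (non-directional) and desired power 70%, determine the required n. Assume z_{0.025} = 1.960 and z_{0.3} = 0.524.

For a paired (one-sample on differences) test: n = ((z_{α/2} + z_β) / d)².
z_{α/2} + z_β = 1.960 + 0.524 = 2.484.
n = (2.484 / 0.92)² = 2.700² = 7.29.
Round up.

n = 8 pairs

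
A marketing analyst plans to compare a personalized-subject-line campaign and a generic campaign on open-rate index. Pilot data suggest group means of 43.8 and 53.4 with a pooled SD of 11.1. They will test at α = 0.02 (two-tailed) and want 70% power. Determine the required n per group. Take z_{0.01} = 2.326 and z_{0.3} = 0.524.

n = 22 per group

Cohen's d = |M₁ − M₂| / SD_pooled = |43.8 − 53.4| / 11.1 = 9.6 / 11.1 = 0.865.
For two independent groups with equal n: n = 2·((z_{α/2} + z_β) / d)².
z_{α/2} + z_β = 2.326 + 0.524 = 2.850.
n = 2 × (2.850 / 0.865)² = 2 × 3.295² = 2 × 10.86 = 21.7.
Round up to the next whole participant.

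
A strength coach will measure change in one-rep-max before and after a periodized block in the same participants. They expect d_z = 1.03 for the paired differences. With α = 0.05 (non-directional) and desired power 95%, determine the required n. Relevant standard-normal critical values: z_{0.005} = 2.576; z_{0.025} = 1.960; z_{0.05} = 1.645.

n = 13 pairs

For a paired (one-sample on differences) test: n = ((z_{α/2} + z_β) / d)².
z_{α/2} + z_β = 1.960 + 1.645 = 3.605.
n = (3.605 / 1.03)² = 3.500² = 12.25.
Round up.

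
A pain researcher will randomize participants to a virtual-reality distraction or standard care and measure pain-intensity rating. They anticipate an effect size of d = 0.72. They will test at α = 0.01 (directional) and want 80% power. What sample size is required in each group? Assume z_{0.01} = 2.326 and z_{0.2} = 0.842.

n = 39 per group

For two independent groups with equal n: n = 2·((z_{α} + z_β) / d)².
z_{α} + z_β = 2.326 + 0.842 = 3.168.
n = 2 × (3.168 / 0.72)² = 2 × 4.400² = 2 × 19.36 = 38.7.
Round up to the next whole participant.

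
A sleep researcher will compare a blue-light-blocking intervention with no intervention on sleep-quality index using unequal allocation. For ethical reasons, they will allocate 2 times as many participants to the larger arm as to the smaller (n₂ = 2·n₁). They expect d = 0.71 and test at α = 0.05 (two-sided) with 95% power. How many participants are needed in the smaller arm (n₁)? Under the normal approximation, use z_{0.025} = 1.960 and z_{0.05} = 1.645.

With allocation ratio k = n₂/n₁ = 2, Var(x̄₁−x̄₂) = σ²(1/n₁ + 1/(k·n₁)) = σ²·(k+1)/(k·n₁).
So n₁ = (1 + 1/k)·((z_{α/2} + z_β)/d)² = 1.500 × (3.605/0.71)².
n₁ = 1.500 × 25.78 = 38.7.
Round up: n₁ = 39, giving n₂ = 2 × 39 = 78.

n₁ = 39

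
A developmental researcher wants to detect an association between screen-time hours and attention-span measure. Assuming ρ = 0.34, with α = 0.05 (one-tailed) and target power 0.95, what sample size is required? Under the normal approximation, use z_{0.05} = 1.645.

n = 90

Fisher's z: C = ½·ln((1+r)/(1−r)) = ½·ln(2.0303) = 0.3541.
n = ((z_{α} + z_β)/C)² + 3.
(1.645 + 1.645) / 0.3541 = 3.290 / 0.3541 = 9.291.
n = 9.291² + 3 = 86.33 + 3 = 89.3.
Round up.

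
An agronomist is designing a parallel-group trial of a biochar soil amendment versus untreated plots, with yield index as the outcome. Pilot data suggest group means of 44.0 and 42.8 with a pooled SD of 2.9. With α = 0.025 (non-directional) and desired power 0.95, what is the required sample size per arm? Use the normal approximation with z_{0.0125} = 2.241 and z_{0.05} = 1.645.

n = 177 per group

Cohen's d = |M₁ − M₂| / SD_pooled = |44.0 − 42.8| / 2.9 = 1.2 / 2.9 = 0.414.
For two independent groups with equal n: n = 2·((z_{α/2} + z_β) / d)².
z_{α/2} + z_β = 2.241 + 1.645 = 3.886.
n = 2 × (3.886 / 0.414)² = 2 × 9.386² = 2 × 88.11 = 176.2.
Round up to the next whole participant.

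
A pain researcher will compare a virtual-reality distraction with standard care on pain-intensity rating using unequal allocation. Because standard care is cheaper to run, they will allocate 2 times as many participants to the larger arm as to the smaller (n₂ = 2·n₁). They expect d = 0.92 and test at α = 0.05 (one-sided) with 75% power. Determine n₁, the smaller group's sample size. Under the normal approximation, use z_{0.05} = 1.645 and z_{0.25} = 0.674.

With allocation ratio k = n₂/n₁ = 2, Var(x̄₁−x̄₂) = σ²(1/n₁ + 1/(k·n₁)) = σ²·(k+1)/(k·n₁).
So n₁ = (1 + 1/k)·((z_{α} + z_β)/d)² = 1.500 × (2.319/0.92)².
n₁ = 1.500 × 6.35 = 9.5.
Round up: n₁ = 10, giving n₂ = 2 × 10 = 20.

n₁ = 10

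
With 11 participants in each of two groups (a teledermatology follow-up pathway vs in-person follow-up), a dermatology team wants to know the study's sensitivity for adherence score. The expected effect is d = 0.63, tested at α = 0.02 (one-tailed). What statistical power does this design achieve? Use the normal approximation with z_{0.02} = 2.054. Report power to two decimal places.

power ≈ 0.28

For two equal groups, power = Φ(d·√(n/2) − z_{α}).
d·√(n/2) = 0.63 × √(11/2) = 0.63 × 2.345 = 1.477.
z_β = 1.477 − 2.054 = -0.577.
Power = Φ(-0.577) = 0.282.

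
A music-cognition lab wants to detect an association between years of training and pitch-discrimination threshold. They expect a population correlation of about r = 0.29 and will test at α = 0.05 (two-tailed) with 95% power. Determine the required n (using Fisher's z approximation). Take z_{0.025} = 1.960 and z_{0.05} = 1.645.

Fisher's z: C = ½·ln((1+r)/(1−r)) = ½·ln(1.8169) = 0.2986.
n = ((z_{α/2} + z_β)/C)² + 3.
(1.960 + 1.645) / 0.2986 = 3.605 / 0.2986 = 12.073.
n = 12.073² + 3 = 145.76 + 3 = 148.8.
Round up.

n = 149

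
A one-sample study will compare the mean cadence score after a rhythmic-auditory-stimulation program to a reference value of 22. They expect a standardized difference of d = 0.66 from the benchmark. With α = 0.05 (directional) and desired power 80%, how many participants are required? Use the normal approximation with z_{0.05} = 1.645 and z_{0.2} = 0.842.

n = 15

For a one-sample test: n = ((z_{α} + z_β) / d)².
z_{α} + z_β = 1.645 + 0.842 = 2.487.
n = (2.487 / 0.66)² = 3.768² = 14.20.
Round up.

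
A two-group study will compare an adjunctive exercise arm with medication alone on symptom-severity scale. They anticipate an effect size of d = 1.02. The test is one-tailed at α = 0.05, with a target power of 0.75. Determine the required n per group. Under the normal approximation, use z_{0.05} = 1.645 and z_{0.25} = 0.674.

n = 11 per group

For two independent groups with equal n: n = 2·((z_{α} + z_β) / d)².
z_{α} + z_β = 1.645 + 0.674 = 2.319.
n = 2 × (2.319 / 1.02)² = 2 × 2.274² = 2 × 5.17 = 10.3.
Round up to the next whole participant.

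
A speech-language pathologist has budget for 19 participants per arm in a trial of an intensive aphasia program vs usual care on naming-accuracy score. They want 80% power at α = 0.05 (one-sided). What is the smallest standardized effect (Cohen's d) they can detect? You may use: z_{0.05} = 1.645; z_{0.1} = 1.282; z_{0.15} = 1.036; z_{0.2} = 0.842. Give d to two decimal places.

d_min ≈ 0.81

For two independent groups of n = 19 each: d_min = (z_{α} + z_β)·√(2/n).
z-sum = 1.645 + 0.842 = 2.487.
d_min = 2.487 × √(2/19) = 2.487 × 0.3244 = 0.807.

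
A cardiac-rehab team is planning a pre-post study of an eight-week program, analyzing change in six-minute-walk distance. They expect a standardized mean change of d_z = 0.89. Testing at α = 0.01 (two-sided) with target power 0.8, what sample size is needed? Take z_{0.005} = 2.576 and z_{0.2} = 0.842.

For a paired (one-sample on differences) test: n = ((z_{α/2} + z_β) / d)².
z_{α/2} + z_β = 2.576 + 0.842 = 3.418.
n = (3.418 / 0.89)² = 3.840² = 14.75.
Round up.

n = 15 pairs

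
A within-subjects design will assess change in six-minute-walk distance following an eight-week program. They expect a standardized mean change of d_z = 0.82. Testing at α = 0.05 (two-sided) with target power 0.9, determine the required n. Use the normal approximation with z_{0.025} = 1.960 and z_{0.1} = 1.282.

n = 16 pairs

For a paired (one-sample on differences) test: n = ((z_{α/2} + z_β) / d)².
z_{α/2} + z_β = 1.960 + 1.282 = 3.242.
n = (3.242 / 0.82)² = 3.954² = 15.63.
Round up.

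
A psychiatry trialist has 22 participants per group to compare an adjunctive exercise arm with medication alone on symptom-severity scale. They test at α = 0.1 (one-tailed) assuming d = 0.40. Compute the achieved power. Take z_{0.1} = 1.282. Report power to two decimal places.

power ≈ 0.52

For two equal groups, power = Φ(d·√(n/2) − z_{α}).
d·√(n/2) = 0.40 × √(22/2) = 0.40 × 3.317 = 1.327.
z_β = 1.327 − 1.282 = 0.045.
Power = Φ(0.045) = 0.518.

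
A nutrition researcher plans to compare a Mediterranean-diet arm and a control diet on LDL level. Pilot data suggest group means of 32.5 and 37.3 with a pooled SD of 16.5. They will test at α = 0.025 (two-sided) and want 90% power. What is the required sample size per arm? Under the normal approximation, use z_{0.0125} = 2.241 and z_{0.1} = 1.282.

Cohen's d = |M₁ − M₂| / SD_pooled = |32.5 − 37.3| / 16.5 = 4.8 / 16.5 = 0.291.
For two independent groups with equal n: n = 2·((z_{α/2} + z_β) / d)².
z_{α/2} + z_β = 2.241 + 1.282 = 3.523.
n = 2 × (3.523 / 0.291)² = 2 × 12.107² = 2 × 146.57 = 293.1.
Round up to the next whole participant.

n = 294 per group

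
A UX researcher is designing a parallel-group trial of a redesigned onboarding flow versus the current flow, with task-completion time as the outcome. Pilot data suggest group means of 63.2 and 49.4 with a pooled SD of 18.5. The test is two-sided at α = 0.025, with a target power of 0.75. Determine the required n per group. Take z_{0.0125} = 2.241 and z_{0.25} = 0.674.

Cohen's d = |M₁ − M₂| / SD_pooled = |63.2 − 49.4| / 18.5 = 13.8 / 18.5 = 0.746.
For two independent groups with equal n: n = 2·((z_{α/2} + z_β) / d)².
z_{α/2} + z_β = 2.241 + 0.674 = 2.915.
n = 2 × (2.915 / 0.746)² = 2 × 3.908² = 2 × 15.27 = 30.5.
Round up to the next whole participant.

n = 31 per group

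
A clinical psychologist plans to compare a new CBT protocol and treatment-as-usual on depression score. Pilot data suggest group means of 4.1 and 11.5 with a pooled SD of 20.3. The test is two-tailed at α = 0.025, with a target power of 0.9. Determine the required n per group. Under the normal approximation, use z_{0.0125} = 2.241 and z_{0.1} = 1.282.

Cohen's d = |M₁ − M₂| / SD_pooled = |4.1 − 11.5| / 20.3 = 7.4 / 20.3 = 0.365.
For two independent groups with equal n: n = 2·((z_{α/2} + z_β) / d)².
z_{α/2} + z_β = 2.241 + 1.282 = 3.523.
n = 2 × (3.523 / 0.365)² = 2 × 9.652² = 2 × 93.16 = 186.3.
Round up to the next whole participant.

n = 187 per group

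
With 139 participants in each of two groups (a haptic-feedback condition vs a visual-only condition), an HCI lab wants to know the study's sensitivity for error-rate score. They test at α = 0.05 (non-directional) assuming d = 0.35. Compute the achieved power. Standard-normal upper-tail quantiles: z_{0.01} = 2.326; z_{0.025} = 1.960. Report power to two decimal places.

For two equal groups, power = Φ(d·√(n/2) − z_{α/2}).
d·√(n/2) = 0.35 × √(139/2) = 0.35 × 8.337 = 2.918.
z_β = 2.918 − 1.960 = 0.958.
Power = Φ(0.958) = 0.831.

power ≈ 0.83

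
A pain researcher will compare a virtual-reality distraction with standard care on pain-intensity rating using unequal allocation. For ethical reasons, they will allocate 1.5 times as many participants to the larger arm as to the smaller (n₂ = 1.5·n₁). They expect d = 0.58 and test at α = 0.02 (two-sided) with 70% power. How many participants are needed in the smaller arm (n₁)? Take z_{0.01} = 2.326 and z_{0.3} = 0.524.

With allocation ratio k = n₂/n₁ = 1.5, Var(x̄₁−x̄₂) = σ²(1/n₁ + 1/(k·n₁)) = σ²·(k+1)/(k·n₁).
So n₁ = (1 + 1/k)·((z_{α/2} + z_β)/d)² = 1.667 × (2.850/0.58)².
n₁ = 1.667 × 24.15 = 40.2.
Round up: n₁ = 41, giving n₂ = ⌈1.5 × 41⌉ = ⌈61.5⌉ = 62.

n₁ = 41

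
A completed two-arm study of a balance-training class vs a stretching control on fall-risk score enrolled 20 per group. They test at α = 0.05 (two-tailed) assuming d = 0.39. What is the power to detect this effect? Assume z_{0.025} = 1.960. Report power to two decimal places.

For two equal groups, power = Φ(d·√(n/2) − z_{α/2}).
d·√(n/2) = 0.39 × √(20/2) = 0.39 × 3.162 = 1.233.
z_β = 1.233 − 1.960 = -0.727.
Power = Φ(-0.727) = 0.234.

power ≈ 0.23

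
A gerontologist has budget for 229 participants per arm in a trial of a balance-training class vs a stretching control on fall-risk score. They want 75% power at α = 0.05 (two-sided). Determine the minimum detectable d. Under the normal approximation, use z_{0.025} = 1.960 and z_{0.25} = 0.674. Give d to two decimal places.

d_min ≈ 0.25

For two independent groups of n = 229 each: d_min = (z_{α/2} + z_β)·√(2/n).
z-sum = 1.960 + 0.674 = 2.634.
d_min = 2.634 × √(2/229) = 2.634 × 0.0935 = 0.246.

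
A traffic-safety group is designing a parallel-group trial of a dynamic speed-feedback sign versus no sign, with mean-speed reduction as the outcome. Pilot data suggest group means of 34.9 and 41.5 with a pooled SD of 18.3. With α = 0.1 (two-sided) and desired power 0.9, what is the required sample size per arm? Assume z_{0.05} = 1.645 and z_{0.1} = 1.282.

n = 132 per group

Cohen's d = |M₁ − M₂| / SD_pooled = |34.9 − 41.5| / 18.3 = 6.6 / 18.3 = 0.361.
For two independent groups with equal n: n = 2·((z_{α/2} + z_β) / d)².
z_{α/2} + z_β = 1.645 + 1.282 = 2.927.
n = 2 × (2.927 / 0.361)² = 2 × 8.108² = 2 × 65.74 = 131.5.
Round up to the next whole participant.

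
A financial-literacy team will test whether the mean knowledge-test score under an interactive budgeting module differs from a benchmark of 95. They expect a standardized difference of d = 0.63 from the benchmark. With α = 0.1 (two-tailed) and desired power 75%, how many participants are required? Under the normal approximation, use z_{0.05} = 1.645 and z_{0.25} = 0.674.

For a one-sample test: n = ((z_{α/2} + z_β) / d)².
z_{α/2} + z_β = 1.645 + 0.674 = 2.319.
n = (2.319 / 0.63)² = 3.681² = 13.55.
Round up.

n = 14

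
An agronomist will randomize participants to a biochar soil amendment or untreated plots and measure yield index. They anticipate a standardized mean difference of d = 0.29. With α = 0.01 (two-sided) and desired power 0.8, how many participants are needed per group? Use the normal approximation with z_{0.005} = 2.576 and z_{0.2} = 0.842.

n = 278 per group

For two independent groups with equal n: n = 2·((z_{α/2} + z_β) / d)².
z_{α/2} + z_β = 2.576 + 0.842 = 3.418.
n = 2 × (3.418 / 0.29)² = 2 × 11.786² = 2 × 138.91 = 277.8.
Round up to the next whole participant.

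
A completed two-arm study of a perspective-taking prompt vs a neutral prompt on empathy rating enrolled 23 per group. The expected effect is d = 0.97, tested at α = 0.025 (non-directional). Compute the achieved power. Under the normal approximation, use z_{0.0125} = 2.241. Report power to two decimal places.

For two equal groups, power = Φ(d·√(n/2) − z_{α/2}).
d·√(n/2) = 0.97 × √(23/2) = 0.97 × 3.391 = 3.289.
z_β = 3.289 − 2.241 = 1.048.
Power = Φ(1.048) = 0.853.

power ≈ 0.85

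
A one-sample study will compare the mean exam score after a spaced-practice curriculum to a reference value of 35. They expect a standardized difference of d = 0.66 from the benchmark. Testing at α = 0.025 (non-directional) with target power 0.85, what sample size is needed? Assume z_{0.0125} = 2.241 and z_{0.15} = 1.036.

For a one-sample test: n = ((z_{α/2} + z_β) / d)².
z_{α/2} + z_β = 2.241 + 1.036 = 3.277.
n = (3.277 / 0.66)² = 4.965² = 24.65.
Round up.

n = 25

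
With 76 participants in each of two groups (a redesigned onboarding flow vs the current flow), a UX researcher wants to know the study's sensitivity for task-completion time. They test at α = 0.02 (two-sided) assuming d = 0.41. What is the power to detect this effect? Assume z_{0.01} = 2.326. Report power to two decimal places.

power ≈ 0.58

For two equal groups, power = Φ(d·√(n/2) − z_{α/2}).
d·√(n/2) = 0.41 × √(76/2) = 0.41 × 6.164 = 2.527.
z_β = 2.527 − 2.326 = 0.201.
Power = Φ(0.201) = 0.580.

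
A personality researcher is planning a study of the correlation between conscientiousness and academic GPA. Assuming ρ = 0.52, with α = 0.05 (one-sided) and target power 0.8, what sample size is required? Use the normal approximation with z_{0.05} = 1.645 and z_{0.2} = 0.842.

n = 22

Fisher's z: C = ½·ln((1+r)/(1−r)) = ½·ln(3.1667) = 0.5763.
n = ((z_{α} + z_β)/C)² + 3.
(1.645 + 0.842) / 0.5763 = 2.487 / 0.5763 = 4.315.
n = 4.315² + 3 = 18.62 + 3 = 21.6.
Round up.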